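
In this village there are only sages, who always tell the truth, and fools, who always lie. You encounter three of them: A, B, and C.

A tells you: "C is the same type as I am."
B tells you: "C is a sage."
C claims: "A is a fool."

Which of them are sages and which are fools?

A: fool, B: sage, C: sage

Consider A. Suppose A is a sage.
Then no assignment of the remaining roles makes every statement match its speaker's type — contradiction.
So A is a fool.
With that fixed, C's statement is true, so C is a sage.
With that fixed, B's statement is true, so B is a sage.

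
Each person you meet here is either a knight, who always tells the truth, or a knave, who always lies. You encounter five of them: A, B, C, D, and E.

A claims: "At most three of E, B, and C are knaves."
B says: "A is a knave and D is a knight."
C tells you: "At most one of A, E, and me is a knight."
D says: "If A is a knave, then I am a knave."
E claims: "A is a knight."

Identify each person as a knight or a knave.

Regardless of anyone's role, A's statement is true, so A is a knight.
With that fixed, B's statement is false, so B is a knave.
With that fixed, D's statement is true, so D is a knight.
With that fixed, E's statement is true, so E is a knight.
With that fixed, C's statement is false, so C is a knave.

A: knight, B: knave, C: knave, D: knight, E: knight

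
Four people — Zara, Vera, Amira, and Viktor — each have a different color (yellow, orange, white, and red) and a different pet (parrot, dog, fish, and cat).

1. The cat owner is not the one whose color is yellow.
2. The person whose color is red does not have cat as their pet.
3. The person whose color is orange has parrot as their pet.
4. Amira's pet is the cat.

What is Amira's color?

With clues 1–4, orange, red, and yellow are impossible for Amira's color.
That leaves white.

white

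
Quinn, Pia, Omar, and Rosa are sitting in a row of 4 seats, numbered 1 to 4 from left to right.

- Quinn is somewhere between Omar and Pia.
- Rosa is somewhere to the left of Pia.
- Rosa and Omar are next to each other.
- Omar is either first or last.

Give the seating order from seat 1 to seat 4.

From clue 1: Quinn is in {2,3}.
From clues 1–3: Quinn → seat 3, Pia → seat 4.
From clues 1–4: Omar → seat 1, Rosa → seat 2.

Omar, Rosa, Quinn, Pia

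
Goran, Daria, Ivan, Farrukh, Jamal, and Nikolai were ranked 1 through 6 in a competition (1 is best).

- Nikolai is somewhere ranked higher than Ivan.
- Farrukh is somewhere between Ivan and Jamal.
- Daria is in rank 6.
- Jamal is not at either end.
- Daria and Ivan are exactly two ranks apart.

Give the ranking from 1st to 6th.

Nikolai, Jamal, Farrukh, Ivan, Goran, Daria

From clue 1: Ivan is in {2,3,4,5,6}.
From clues 1–2: Farrukh is in {2,3,4,5}.
From clues 1–3: Daria → rank 6.
From clues 1–4: Farrukh is in {3,4}.
From clues 1–5: Nikolai → rank 1, Jamal → rank 2, Farrukh → rank 3, Ivan → rank 4, Goran → rank 5.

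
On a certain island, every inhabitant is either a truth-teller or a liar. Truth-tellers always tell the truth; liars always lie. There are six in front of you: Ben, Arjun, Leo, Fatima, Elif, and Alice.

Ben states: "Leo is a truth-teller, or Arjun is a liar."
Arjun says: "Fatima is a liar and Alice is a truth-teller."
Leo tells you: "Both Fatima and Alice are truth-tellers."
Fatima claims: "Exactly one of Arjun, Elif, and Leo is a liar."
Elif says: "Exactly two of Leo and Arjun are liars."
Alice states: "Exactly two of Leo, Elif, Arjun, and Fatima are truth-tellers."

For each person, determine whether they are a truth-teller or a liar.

Consider Ben. Suppose Ben is a liar.
Then no assignment of the remaining roles makes every statement match its speaker's type — contradiction.
So Ben is a truth-teller.
Consider Arjun. Suppose Arjun is a truth-teller.
Then no assignment of the remaining roles makes every statement match its speaker's type — contradiction.
So Arjun is a liar.
Consider Leo. Suppose Leo is a truth-teller.
Then no assignment of the remaining roles makes every statement match its speaker's type — contradiction.
So Leo is a liar.
With that fixed, Fatima's statement is false, so Fatima is a liar.
With that fixed, Elif's statement is true, so Elif is a truth-teller.
With that fixed, Alice's statement is false, so Alice is a liar.

Ben: truth-teller, Arjun: liar, Leo: liar, Fatima: liar, Elif: truth-teller, Alice: liar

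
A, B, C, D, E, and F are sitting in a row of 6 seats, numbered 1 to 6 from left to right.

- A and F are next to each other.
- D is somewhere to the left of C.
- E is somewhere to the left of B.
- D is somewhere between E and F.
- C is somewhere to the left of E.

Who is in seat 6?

B

With clues 1–2, D is ruled out for seat 6.
With clues 1–3, E is ruled out for seat 6.
With clues 1–5, A, C, and F are ruled out for seat 6.
So seat 6 is B.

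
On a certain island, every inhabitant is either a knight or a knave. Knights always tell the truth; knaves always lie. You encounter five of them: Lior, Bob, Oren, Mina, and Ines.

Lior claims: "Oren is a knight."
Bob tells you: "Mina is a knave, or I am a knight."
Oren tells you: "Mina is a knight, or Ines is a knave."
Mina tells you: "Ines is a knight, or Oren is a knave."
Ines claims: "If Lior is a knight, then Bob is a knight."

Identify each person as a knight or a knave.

Lior: knight, Bob: knight, Oren: knight, Mina: knight, Ines: knight

Consider Lior. Suppose Lior is a knave.
Then no assignment of the remaining roles makes every statement match its speaker's type — contradiction.
So Lior is a knight.
Consider Bob. Suppose Bob is a knave.
Then no assignment of the remaining roles makes every statement match its speaker's type — contradiction.
So Bob is a knight.
With that fixed, Ines's statement is true, so Ines is a knight.
With that fixed, Mina's statement is true, so Mina is a knight.
With that fixed, Oren's statement is true, so Oren is a knight.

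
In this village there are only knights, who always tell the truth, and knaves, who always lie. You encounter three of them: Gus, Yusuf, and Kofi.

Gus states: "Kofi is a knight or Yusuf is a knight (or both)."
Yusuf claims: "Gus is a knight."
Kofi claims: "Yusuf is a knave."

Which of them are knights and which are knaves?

Gus: knight, Yusuf: knight, Kofi: knave

Consider Gus. Suppose Gus is a knave.
Then no assignment of the remaining roles makes every statement match its speaker's type — contradiction.
So Gus is a knight.
With that fixed, Yusuf's statement is true, so Yusuf is a knight.
With that fixed, Kofi's statement is false, so Kofi is a knave.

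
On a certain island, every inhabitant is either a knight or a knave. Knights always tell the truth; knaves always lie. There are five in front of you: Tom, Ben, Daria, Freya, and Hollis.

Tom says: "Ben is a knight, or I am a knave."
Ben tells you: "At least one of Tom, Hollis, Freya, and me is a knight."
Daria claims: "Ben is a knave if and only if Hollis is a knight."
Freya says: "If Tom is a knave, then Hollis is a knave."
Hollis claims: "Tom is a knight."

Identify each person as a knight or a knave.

Consider Tom. Suppose Tom is a knave.
Then Tom's own statement would have to be false, but it can't be — contradiction.
So Tom is a knight.
With that fixed, Ben's statement is true, so Ben is a knight.
With that fixed, Freya's statement is true, so Freya is a knight.
With that fixed, Hollis's statement is true, so Hollis is a knight.
With that fixed, Daria's statement is false, so Daria is a knave.

Tom: knight, Ben: knight, Daria: knave, Freya: knight, Hollis: knight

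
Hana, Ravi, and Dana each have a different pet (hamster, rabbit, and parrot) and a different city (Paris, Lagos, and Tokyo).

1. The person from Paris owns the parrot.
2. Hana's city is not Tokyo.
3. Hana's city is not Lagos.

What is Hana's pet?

parrot

With clues 1–3, hamster and rabbit are impossible for Hana's pet.
That leaves parrot.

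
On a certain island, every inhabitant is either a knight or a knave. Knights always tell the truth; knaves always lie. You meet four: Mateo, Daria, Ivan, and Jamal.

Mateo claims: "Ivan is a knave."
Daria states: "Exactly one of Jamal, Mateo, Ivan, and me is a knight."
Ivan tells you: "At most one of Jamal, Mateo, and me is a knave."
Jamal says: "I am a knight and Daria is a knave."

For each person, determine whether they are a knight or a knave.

Consider Mateo. Suppose Mateo is a knight.
Then no assignment of the remaining roles makes every statement match its speaker's type — contradiction.
So Mateo is a knave.
Consider Daria. Suppose Daria is a knight.
Then no assignment of the remaining roles makes every statement match its speaker's type — contradiction.
So Daria is a knave.
Consider Ivan. Suppose Ivan is a knave.
Then Mateo's statement comes out true, contradicting Mateo being a knave.
So Ivan is a knight.
Consider Jamal. Suppose Jamal is a knave.
Then Daria's statement comes out true, contradicting Daria being a knave.
So Jamal is a knight.

Mateo: knave, Daria: knave, Ivan: knight, Jamal: knight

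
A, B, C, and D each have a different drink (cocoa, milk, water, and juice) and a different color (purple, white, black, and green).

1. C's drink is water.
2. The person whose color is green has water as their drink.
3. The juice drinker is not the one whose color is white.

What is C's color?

green

With clues 1–2, black, purple, and white are impossible for C's color.
That leaves green.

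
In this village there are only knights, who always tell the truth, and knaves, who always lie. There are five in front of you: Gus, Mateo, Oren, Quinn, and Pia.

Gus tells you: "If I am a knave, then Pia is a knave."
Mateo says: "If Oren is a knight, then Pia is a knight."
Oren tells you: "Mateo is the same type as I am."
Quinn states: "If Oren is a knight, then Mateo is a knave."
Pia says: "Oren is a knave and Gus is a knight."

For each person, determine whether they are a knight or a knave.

Consider Gus. Suppose Gus is a knave.
Then no assignment of the remaining roles makes every statement match its speaker's type — contradiction.
So Gus is a knight.
Consider Mateo. Suppose Mateo is a knave.
Then whichever role Oren has, Oren's statement has the wrong truth value — contradiction.
So Mateo is a knight.
Consider Oren. Suppose Oren is a knight.
Then no assignment of the remaining roles makes every statement match its speaker's type — contradiction.
So Oren is a knave.
With that fixed, Quinn's statement is true, so Quinn is a knight.
With that fixed, Pia's statement is true, so Pia is a knight.

Gus: knight, Mateo: knight, Oren: knave, Quinn: knight, Pia: knight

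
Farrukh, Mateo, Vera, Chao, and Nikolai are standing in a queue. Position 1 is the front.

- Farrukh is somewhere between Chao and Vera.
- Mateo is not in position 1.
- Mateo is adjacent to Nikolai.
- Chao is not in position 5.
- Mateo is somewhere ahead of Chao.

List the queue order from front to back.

From clue 1: Farrukh is in {2,3,4}.
From clues 1–3: Farrukh is in {2,4}.
From clues 1–5: Nikolai → position 1, Mateo → position 2, Chao → position 3, Farrukh → position 4, Vera → position 5.

Nikolai, Mateo, Chao, Farrukh, Vera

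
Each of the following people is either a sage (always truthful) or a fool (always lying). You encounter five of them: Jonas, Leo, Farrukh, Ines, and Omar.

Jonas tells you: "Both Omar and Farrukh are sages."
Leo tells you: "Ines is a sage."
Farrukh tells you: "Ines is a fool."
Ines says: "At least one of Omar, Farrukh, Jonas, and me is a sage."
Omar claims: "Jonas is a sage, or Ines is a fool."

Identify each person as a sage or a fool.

Jonas: fool, Leo: sage, Farrukh: fool, Ines: sage, Omar: fool

Consider Jonas. Suppose Jonas is a sage.
Then no assignment of the remaining roles makes every statement match its speaker's type — contradiction.
So Jonas is a fool.
Consider Leo. Suppose Leo is a fool.
Then no assignment of the remaining roles makes every statement match its speaker's type — contradiction.
So Leo is a sage.
Consider Farrukh. Suppose Farrukh is a sage.
Then no assignment of the remaining roles makes every statement match its speaker's type — contradiction.
So Farrukh is a fool.
Consider Ines. Suppose Ines is a fool.
Then Leo's statement comes out false, contradicting Leo being a sage.
So Ines is a sage.
With that fixed, Omar's statement is false, so Omar is a fool.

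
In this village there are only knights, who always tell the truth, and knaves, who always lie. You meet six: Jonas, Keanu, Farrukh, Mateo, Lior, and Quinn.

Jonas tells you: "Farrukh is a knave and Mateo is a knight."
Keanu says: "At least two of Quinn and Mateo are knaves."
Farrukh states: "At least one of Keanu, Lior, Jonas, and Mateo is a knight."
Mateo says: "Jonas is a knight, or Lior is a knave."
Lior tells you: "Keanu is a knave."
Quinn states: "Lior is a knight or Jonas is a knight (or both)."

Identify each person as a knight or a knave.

Jonas: knave, Keanu: knave, Farrukh: knight, Mateo: knave, Lior: knight, Quinn: knight

Consider Jonas. Suppose Jonas is a knight.
Then no assignment of the remaining roles makes every statement match its speaker's type — contradiction.
So Jonas is a knave.
Consider Keanu. Suppose Keanu is a knight.
Then no assignment of the remaining roles makes every statement match its speaker's type — contradiction.
So Keanu is a knave.
With that fixed, Lior's statement is true, so Lior is a knight.
With that fixed, Quinn's statement is true, so Quinn is a knight.
With that fixed, Farrukh's statement is true, so Farrukh is a knight.
With that fixed, Mateo's statement is false, so Mateo is a knave.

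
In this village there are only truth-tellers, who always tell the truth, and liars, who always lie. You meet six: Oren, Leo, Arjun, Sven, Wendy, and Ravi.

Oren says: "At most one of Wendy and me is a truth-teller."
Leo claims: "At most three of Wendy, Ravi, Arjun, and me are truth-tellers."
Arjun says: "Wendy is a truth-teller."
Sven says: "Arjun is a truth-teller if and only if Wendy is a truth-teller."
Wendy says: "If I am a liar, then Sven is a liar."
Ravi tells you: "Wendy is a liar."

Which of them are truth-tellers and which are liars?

Consider Oren. Suppose Oren is a liar.
Then Oren's own statement would have to be false, but it can't be — contradiction.
So Oren is a truth-teller.
Consider Leo. Suppose Leo is a liar.
Then Leo's own statement would have to be false, but it can't be — contradiction.
So Leo is a truth-teller.
Consider Arjun. Suppose Arjun is a truth-teller.
Then no assignment of the remaining roles makes every statement match its speaker's type — contradiction.
So Arjun is a liar.
Consider Sven. Suppose Sven is a liar.
Then no assignment of the remaining roles makes every statement match its speaker's type — contradiction.
So Sven is a truth-teller.
Consider Wendy. Suppose Wendy is a truth-teller.
Then Oren's statement comes out false, contradicting Oren being a truth-teller.
So Wendy is a liar.
With that fixed, Ravi's statement is true, so Ravi is a truth-teller.

Oren: truth-teller, Leo: truth-teller, Arjun: liar, Sven: truth-teller, Wendy: liar, Ravi: truth-teller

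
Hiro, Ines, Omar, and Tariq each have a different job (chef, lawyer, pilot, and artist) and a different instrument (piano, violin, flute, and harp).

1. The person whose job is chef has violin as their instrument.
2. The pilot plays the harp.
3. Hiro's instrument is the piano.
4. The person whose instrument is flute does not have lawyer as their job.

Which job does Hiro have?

lawyer

With clues 1–3, chef and pilot are impossible for Hiro's job.
With clues 1–4, artist is impossible for Hiro's job.
That leaves lawyer.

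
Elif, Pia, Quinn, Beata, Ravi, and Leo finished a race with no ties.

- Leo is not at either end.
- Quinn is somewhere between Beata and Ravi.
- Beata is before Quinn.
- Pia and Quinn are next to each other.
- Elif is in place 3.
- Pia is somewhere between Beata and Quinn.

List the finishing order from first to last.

Beata, Leo, Elif, Pia, Quinn, Ravi

From clue 1: Leo is in {2,3,4,5}.
From clues 1–2: Quinn is in {2,3,4,5}.
From clues 1–4: Beata is in {1,2,3}.
From clues 1–5: Beata → place 1, Leo → place 2, Elif → place 3, Ravi → place 6.
From clues 1–6: Pia → place 4, Quinn → place 5.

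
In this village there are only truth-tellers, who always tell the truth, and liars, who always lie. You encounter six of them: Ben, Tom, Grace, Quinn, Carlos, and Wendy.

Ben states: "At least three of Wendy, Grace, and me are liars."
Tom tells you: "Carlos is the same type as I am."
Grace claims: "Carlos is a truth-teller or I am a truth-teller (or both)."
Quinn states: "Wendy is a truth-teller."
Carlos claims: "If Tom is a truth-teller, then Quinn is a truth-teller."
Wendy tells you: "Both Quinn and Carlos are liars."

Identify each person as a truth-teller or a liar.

Ben: liar, Tom: liar, Grace: truth-teller, Quinn: liar, Carlos: truth-teller, Wendy: liar

Consider Ben. Suppose Ben is a truth-teller.
Then Ben's own statement would have to be true, but it can't be — contradiction.
So Ben is a liar.
Consider Tom. Suppose Tom is a truth-teller.
Then no assignment of the remaining roles makes every statement match its speaker's type — contradiction.
So Tom is a liar.
With that fixed, Carlos's statement is true, so Carlos is a truth-teller.
With that fixed, Wendy's statement is false, so Wendy is a liar.
With that fixed, Grace's statement is true, so Grace is a truth-teller.
With that fixed, Quinn's statement is false, so Quinn is a liar.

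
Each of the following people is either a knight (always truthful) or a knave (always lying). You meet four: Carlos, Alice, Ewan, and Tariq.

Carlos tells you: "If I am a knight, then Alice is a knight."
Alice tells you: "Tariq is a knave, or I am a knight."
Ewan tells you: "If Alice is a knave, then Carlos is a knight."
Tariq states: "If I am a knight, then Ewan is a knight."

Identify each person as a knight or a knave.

Carlos: knight, Alice: knight, Ewan: knight, Tariq: knight

Consider Carlos. Suppose Carlos is a knave.
Then Carlos's own statement would have to be false, but it can't be — contradiction.
So Carlos is a knight.
With that fixed, Ewan's statement is true, so Ewan is a knight.
With that fixed, Tariq's statement is true, so Tariq is a knight.
Consider Alice. Suppose Alice is a knave.
Then Carlos's statement comes out false, contradicting Carlos being a knight.
So Alice is a knight.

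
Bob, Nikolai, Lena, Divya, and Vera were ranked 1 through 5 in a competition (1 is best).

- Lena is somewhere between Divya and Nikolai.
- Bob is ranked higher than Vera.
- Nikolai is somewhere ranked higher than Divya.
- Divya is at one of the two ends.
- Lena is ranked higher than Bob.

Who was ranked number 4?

Vera

With clues 1–3, Nikolai is ruled out for rank 4.
With clues 1–4, Bob and Divya are ruled out for rank 4.
With clues 1–5, Lena is ruled out for rank 4.
So rank 4 is Vera.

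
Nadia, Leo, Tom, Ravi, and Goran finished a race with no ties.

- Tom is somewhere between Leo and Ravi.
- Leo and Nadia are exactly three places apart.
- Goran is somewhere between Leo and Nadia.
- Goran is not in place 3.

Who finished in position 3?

With clues 1–2, Leo and Nadia are ruled out for place 3.
With clues 1–3, Ravi is ruled out for place 3.
With clues 1–4, Goran is ruled out for place 3.
So place 3 is Tom.

Tom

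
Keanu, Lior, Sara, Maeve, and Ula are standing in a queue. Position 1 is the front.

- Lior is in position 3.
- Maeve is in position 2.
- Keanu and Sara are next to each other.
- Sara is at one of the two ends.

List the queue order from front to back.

Ula, Maeve, Lior, Keanu, Sara

From clue 1: Lior → position 3.
From clues 1–2: Maeve → position 2.
From clues 1–3: Ula → position 1.
From clues 1–4: Keanu → position 4, Sara → position 5.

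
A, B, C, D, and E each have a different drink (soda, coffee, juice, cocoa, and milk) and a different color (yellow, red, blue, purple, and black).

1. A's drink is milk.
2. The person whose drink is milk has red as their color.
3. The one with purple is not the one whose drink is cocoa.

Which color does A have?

With clues 1–2, black, blue, purple, and yellow are impossible for A's color.
That leaves red.

red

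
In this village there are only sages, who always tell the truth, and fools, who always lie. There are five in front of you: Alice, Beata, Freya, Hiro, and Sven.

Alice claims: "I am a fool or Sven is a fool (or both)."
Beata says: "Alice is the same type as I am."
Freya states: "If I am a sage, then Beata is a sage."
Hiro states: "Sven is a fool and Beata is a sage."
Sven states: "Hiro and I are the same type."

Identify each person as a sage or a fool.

Consider Alice. Suppose Alice is a fool.
Then Alice's own statement would have to be false, but it can't be — contradiction.
So Alice is a sage.
Consider Beata. Suppose Beata is a fool.
Then whichever role Freya has, Freya's statement has the wrong truth value — contradiction.
So Beata is a sage.
With that fixed, Freya's statement is true, so Freya is a sage.
Consider Hiro. Suppose Hiro is a fool.
Then whichever role Sven has, Sven's statement has the wrong truth value — contradiction.
So Hiro is a sage.
Consider Sven. Suppose Sven is a sage.
Then Alice's statement comes out false, contradicting Alice being a sage.
So Sven is a fool.

Alice: sage, Beata: sage, Freya: sage, Hiro: sage, Sven: fool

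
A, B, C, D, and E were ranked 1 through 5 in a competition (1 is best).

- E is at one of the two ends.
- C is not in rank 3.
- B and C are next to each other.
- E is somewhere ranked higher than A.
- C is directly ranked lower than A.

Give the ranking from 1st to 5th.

E, D, A, C, B

From clue 1: E is in {1,5}.
From clues 1–4: E → rank 1.
From clues 1–5: D → rank 2, A → rank 3, C → rank 4, B → rank 5.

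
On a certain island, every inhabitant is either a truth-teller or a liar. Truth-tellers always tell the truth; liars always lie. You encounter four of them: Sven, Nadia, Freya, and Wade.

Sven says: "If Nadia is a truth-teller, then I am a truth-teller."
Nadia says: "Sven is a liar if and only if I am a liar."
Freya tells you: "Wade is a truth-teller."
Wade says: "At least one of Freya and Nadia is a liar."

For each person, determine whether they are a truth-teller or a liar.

Sven: truth-teller, Nadia: liar, Freya: truth-teller, Wade: truth-teller

Consider Sven. Suppose Sven is a liar.
Then whichever role Nadia has, Nadia's statement has the wrong truth value — contradiction.
So Sven is a truth-teller.
Consider Nadia. Suppose Nadia is a truth-teller.
Then no assignment of the remaining roles makes every statement match its speaker's type — contradiction.
So Nadia is a liar.
With that fixed, Wade's statement is true, so Wade is a truth-teller.
With that fixed, Freya's statement is true, so Freya is a truth-teller.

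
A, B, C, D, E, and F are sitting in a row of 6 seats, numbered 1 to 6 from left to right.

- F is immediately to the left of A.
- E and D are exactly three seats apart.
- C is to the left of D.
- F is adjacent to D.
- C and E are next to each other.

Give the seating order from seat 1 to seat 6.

E, C, B, D, F, A

From clue 1: A is in {2,3,4,5,6}.
From clues 1–3: A is in {2,4,5,6}.
From clues 1–4: A is in {4,5,6}.
From clues 1–5: E → seat 1, C → seat 2, B → seat 3, D → seat 4, F → seat 5, A → seat 6.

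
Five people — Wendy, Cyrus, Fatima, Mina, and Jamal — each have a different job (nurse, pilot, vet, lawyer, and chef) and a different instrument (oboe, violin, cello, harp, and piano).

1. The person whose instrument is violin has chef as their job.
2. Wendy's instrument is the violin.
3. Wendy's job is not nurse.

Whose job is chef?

Wendy

With clues 1–2, Cyrus, Fatima, Jamal, and Mina are impossible for the one with job chef.
That leaves Wendy.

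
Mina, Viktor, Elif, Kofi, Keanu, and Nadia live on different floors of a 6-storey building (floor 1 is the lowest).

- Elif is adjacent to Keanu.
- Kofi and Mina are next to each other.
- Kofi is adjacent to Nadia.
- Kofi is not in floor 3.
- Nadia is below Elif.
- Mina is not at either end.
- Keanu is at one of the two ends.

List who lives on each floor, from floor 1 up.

From clues 1–3: Viktor is in {1,3,4,6}.
From clues 1–4: Kofi is in {2,4,5}.
From clues 1–5: Kofi → floor 2.
From clues 1–6: Nadia → floor 1, Mina → floor 3.
From clues 1–7: Viktor → floor 4, Elif → floor 5, Keanu → floor 6.

Nadia, Kofi, Mina, Viktor, Elif, Keanu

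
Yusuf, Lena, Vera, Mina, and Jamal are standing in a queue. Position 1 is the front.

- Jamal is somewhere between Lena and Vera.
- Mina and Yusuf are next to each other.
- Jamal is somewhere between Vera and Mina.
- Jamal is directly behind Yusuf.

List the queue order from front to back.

Lena, Mina, Yusuf, Jamal, Vera

From clue 1: Jamal is in {2,3,4}.
From clues 1–2: Jamal is in {2,4}.
From clues 1–3: Vera is in {1,5}.
From clues 1–4: Lena → position 1, Mina → position 2, Yusuf → position 3, Jamal → position 4, Vera → position 5.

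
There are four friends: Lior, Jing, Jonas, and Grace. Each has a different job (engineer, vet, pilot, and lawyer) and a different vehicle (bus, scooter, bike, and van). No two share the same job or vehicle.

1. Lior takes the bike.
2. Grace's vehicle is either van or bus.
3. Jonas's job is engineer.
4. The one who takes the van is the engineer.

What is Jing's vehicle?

scooter

Clue 1 rules out bike for Jing's vehicle.
With clues 1–4, bus and van are impossible for Jing's vehicle.
That leaves scooter.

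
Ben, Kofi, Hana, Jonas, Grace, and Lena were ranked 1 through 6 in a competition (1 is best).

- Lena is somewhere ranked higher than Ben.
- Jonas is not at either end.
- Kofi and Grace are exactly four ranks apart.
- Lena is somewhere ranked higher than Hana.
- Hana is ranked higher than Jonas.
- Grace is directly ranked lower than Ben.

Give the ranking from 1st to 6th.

From clue 1: Ben is in {2,3,4,5,6}.
From clues 1–2: Jonas is in {2,3,4,5}.
From clues 1–3: Ben is in {3,4,5,6}.
From clues 1–4: Lena is in {1,2,3}.
From clues 1–5: Hana is in {3,4}.
From clues 1–6: Lena → rank 1, Kofi → rank 2, Hana → rank 3, Jonas → rank 4, Ben → rank 5, Grace → rank 6.

Lena, Kofi, Hana, Jonas, Ben, Grace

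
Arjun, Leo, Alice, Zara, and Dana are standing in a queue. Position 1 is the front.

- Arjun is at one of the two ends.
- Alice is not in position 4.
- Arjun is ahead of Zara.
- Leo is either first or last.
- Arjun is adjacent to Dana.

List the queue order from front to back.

From clue 1: Arjun is in {1,5}.
From clues 1–3: Arjun → position 1.
From clues 1–4: Leo → position 5.
From clues 1–5: Dana → position 2, Alice → position 3, Zara → position 4.

Arjun, Dana, Alice, Zara, Leo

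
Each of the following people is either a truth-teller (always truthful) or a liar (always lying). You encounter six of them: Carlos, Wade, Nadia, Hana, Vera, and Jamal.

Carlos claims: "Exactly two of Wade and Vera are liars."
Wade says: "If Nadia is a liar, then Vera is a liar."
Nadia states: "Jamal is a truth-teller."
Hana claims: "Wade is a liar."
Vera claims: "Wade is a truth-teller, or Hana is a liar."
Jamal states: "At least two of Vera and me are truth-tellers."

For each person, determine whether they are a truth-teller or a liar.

Consider Carlos. Suppose Carlos is a truth-teller.
Then no assignment of the remaining roles makes every statement match its speaker's type — contradiction.
So Carlos is a liar.
Consider Wade. Suppose Wade is a liar.
Then no assignment of the remaining roles makes every statement match its speaker's type — contradiction.
So Wade is a truth-teller.
With that fixed, Hana's statement is false, so Hana is a liar.
With that fixed, Vera's statement is true, so Vera is a truth-teller.
Consider Nadia. Suppose Nadia is a liar.
Then Wade's statement comes out false, contradicting Wade being a truth-teller.
So Nadia is a truth-teller.
Consider Jamal. Suppose Jamal is a liar.
Then Nadia's statement comes out false, contradicting Nadia being a truth-teller.
So Jamal is a truth-teller.

Carlos: liar, Wade: truth-teller, Nadia: truth-teller, Hana: liar, Vera: truth-teller, Jamal: truth-teller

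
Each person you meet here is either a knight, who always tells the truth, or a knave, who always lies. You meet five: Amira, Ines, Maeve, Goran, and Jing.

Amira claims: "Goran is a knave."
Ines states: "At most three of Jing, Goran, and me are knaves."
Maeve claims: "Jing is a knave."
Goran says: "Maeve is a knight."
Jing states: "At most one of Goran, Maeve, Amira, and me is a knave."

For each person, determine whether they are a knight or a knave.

Regardless of anyone's role, Ines's statement is true, so Ines is a knight.
Consider Amira. Suppose Amira is a knight.
Then no assignment of the remaining roles makes every statement match its speaker's type — contradiction.
So Amira is a knave.
Consider Maeve. Suppose Maeve is a knave.
Then no assignment of the remaining roles makes every statement match its speaker's type — contradiction.
So Maeve is a knight.
With that fixed, Goran's statement is true, so Goran is a knight.
Consider Jing. Suppose Jing is a knight.
Then Maeve's statement comes out false, contradicting Maeve being a knight.
So Jing is a knave.

Amira: knave, Ines: knight, Maeve: knight, Goran: knight, Jing: knave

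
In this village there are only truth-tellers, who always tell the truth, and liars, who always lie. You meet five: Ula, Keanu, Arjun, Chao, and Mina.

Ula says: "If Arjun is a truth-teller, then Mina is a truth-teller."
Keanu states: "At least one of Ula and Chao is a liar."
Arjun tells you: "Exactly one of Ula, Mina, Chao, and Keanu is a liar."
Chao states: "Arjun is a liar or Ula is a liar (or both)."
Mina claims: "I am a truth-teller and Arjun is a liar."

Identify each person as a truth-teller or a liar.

Consider Ula. Suppose Ula is a liar.
Then no assignment of the remaining roles makes every statement match its speaker's type — contradiction.
So Ula is a truth-teller.
Consider Keanu. Suppose Keanu is a truth-teller.
Then no assignment of the remaining roles makes every statement match its speaker's type — contradiction.
So Keanu is a liar.
Consider Arjun. Suppose Arjun is a truth-teller.
Then no assignment of the remaining roles makes every statement match its speaker's type — contradiction.
So Arjun is a liar.
With that fixed, Chao's statement is true, so Chao is a truth-teller.
Consider Mina. Suppose Mina is a truth-teller.
Then Arjun's statement comes out true, contradicting Arjun being a liar.
So Mina is a liar.

Ula: truth-teller, Keanu: liar, Arjun: liar, Chao: truth-teller, Mina: liar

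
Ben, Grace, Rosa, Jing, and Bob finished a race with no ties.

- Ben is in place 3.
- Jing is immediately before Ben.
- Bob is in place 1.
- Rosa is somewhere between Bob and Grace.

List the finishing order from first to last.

Bob, Jing, Ben, Rosa, Grace

From clue 1: Ben → place 3.
From clues 1–2: Jing → place 2.
From clues 1–3: Bob → place 1.
From clues 1–4: Rosa → place 4, Grace → place 5.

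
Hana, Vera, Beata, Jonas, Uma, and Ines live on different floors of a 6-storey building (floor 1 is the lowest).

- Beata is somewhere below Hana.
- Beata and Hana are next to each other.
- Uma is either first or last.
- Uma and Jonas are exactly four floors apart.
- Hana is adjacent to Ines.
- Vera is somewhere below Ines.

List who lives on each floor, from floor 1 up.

From clue 1: Hana is in {2,3,4,5,6}.
From clues 1–3: Uma is in {1,6}.
From clues 1–4: Jonas is in {2,5}.
From clues 1–5: Hana is in {3,4}.
From clues 1–6: Vera → floor 1, Jonas → floor 2, Beata → floor 3, Hana → floor 4, Ines → floor 5, Uma → floor 6.

Vera, Jonas, Beata, Hana, Ines, Uma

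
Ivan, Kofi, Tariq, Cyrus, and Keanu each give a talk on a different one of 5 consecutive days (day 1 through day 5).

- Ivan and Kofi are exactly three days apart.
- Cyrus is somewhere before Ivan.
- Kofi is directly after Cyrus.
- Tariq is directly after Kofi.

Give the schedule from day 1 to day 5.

Cyrus, Kofi, Tariq, Keanu, Ivan

From clue 1: Ivan is in {1,2,4,5}.
From clues 1–2: Ivan is in {2,4,5}.
From clues 1–3: Cyrus → day 1, Kofi → day 2, Ivan → day 5.
From clues 1–4: Tariq → day 3, Keanu → day 4.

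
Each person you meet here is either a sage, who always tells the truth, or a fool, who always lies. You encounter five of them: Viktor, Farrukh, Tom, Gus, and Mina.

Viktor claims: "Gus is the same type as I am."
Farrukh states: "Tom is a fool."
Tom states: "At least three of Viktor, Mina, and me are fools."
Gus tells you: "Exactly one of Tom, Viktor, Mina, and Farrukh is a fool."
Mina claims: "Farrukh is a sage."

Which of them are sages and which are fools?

Viktor: sage, Farrukh: sage, Tom: fool, Gus: sage, Mina: sage

Consider Viktor. Suppose Viktor is a fool.
Then no assignment of the remaining roles makes every statement match its speaker's type — contradiction.
So Viktor is a sage.
With that fixed, Tom's statement is false, so Tom is a fool.
With that fixed, Farrukh's statement is true, so Farrukh is a sage.
With that fixed, Mina's statement is true, so Mina is a sage.
With that fixed, Gus's statement is true, so Gus is a sage.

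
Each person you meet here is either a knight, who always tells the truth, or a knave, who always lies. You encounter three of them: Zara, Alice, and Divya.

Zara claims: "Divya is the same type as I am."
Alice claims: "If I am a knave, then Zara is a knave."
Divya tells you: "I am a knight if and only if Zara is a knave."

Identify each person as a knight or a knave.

Zara: knave, Alice: knight, Divya: knight

Consider Zara. Suppose Zara is a knight.
Then whichever role Divya has, Divya's statement has the wrong truth value — contradiction.
So Zara is a knave.
With that fixed, Alice's statement is true, so Alice is a knight.
Consider Divya. Suppose Divya is a knave.
Then Zara's statement comes out true, contradicting Zara being a knave.
So Divya is a knight.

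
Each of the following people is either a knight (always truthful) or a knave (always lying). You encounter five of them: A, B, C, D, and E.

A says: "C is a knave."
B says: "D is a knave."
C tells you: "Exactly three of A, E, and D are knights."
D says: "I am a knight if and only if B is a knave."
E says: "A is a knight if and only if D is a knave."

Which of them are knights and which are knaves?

Consider A. Suppose A is a knave.
Then no assignment of the remaining roles makes every statement match its speaker's type — contradiction.
So A is a knight.
Consider B. Suppose B is a knight.
Then whichever role D has, D's statement has the wrong truth value — contradiction.
So B is a knave.
Consider C. Suppose C is a knight.
Then A's statement comes out false, contradicting A being a knight.
So C is a knave.
Consider D. Suppose D is a knave.
Then B's statement comes out true, contradicting B being a knave.
So D is a knight.
With that fixed, E's statement is false, so E is a knave.

A: knight, B: knave, C: knave, D: knight, E: knave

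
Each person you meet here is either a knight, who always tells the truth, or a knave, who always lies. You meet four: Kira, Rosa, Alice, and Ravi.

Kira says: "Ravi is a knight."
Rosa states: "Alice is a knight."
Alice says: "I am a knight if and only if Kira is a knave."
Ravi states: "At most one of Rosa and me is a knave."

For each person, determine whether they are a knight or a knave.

Consider Kira. Suppose Kira is a knight.
Then whichever role Alice has, Alice's statement has the wrong truth value — contradiction.
So Kira is a knave.
Consider Rosa. Suppose Rosa is a knight.
Then no assignment of the remaining roles makes every statement match its speaker's type — contradiction.
So Rosa is a knave.
Consider Alice. Suppose Alice is a knight.
Then Rosa's statement comes out true, contradicting Rosa being a knave.
So Alice is a knave.
Consider Ravi. Suppose Ravi is a knight.
Then Kira's statement comes out true, contradicting Kira being a knave.
So Ravi is a knave.

Kira: knave, Rosa: knave, Alice: knave, Ravi: knave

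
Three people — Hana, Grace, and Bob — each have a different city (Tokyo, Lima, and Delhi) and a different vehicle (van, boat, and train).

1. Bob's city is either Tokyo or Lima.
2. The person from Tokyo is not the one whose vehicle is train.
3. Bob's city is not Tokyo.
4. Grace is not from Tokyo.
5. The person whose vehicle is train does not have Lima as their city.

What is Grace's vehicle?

With clues 1–5, boat and van are impossible for Grace's vehicle.
That leaves train.

train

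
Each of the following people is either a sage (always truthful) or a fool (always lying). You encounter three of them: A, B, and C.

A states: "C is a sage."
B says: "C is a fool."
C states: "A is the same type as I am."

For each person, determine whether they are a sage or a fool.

Consider A. Suppose A is a fool.
Then whichever role C has, C's statement has the wrong truth value — contradiction.
So A is a sage.
Consider B. Suppose B is a sage.
Then no assignment of the remaining roles makes every statement match its speaker's type — contradiction.
So B is a fool.
Consider C. Suppose C is a fool.
Then A's statement comes out false, contradicting A being a sage.
So C is a sage.

A: sage, B: fool, C: sage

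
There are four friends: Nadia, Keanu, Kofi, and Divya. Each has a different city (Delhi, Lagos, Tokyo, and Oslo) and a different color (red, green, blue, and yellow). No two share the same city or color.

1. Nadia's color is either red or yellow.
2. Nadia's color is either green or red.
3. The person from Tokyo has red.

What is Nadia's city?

Tokyo

With clues 1–3, Delhi, Lagos, and Oslo are impossible for Nadia's city.
That leaves Tokyo.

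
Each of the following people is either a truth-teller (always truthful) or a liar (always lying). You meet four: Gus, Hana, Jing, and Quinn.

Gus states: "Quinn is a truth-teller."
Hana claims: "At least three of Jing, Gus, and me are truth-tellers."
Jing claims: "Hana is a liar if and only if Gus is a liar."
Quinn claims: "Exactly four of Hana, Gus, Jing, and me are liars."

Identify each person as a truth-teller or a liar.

Gus: liar, Hana: liar, Jing: truth-teller, Quinn: liar

Consider Gus. Suppose Gus is a truth-teller.
Then no assignment of the remaining roles makes every statement match its speaker's type — contradiction.
So Gus is a liar.
With that fixed, Hana's statement is false, so Hana is a liar.
With that fixed, Jing's statement is true, so Jing is a truth-teller.
With that fixed, Quinn's statement is false, so Quinn is a liar.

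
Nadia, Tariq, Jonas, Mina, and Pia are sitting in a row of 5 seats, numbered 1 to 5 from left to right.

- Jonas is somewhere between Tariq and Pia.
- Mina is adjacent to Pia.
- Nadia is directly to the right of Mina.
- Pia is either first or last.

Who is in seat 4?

With clues 1–3, Nadia, Pia, and Tariq are ruled out for seat 4.
With clues 1–4, Mina is ruled out for seat 4.
So seat 4 is Jonas.

Jonas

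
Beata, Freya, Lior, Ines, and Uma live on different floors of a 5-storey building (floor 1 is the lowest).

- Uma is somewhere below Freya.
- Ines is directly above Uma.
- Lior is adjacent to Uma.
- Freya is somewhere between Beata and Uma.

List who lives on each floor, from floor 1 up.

From clue 1: Freya is in {2,3,4,5}.
From clues 1–2: Freya is in {3,4,5}.
From clues 1–3: Freya is in {4,5}.
From clues 1–4: Lior → floor 1, Uma → floor 2, Ines → floor 3, Freya → floor 4, Beata → floor 5.

Lior, Uma, Ines, Freya, Beata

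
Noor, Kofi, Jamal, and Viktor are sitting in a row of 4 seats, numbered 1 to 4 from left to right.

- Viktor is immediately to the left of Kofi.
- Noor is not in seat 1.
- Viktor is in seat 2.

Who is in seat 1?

With clue 1, Kofi is ruled out for seat 1.
With clues 1–2, Noor is ruled out for seat 1.
With clues 1–3, Viktor is ruled out for seat 1.
So seat 1 is Jamal.

Jamal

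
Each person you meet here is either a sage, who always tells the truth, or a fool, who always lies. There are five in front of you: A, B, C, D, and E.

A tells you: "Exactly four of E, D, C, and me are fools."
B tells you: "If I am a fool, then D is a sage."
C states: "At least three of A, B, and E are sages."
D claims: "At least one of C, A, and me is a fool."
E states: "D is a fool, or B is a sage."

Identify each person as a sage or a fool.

A: fool, B: sage, C: fool, D: sage, E: sage

Consider A. Suppose A is a sage.
Then A's own statement would have to be true, but it can't be — contradiction.
So A is a fool.
With that fixed, C's statement is false, so C is a fool.
With that fixed, D's statement is true, so D is a sage.
With that fixed, B's statement is true, so B is a sage.
With that fixed, E's statement is true, so E is a sage.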